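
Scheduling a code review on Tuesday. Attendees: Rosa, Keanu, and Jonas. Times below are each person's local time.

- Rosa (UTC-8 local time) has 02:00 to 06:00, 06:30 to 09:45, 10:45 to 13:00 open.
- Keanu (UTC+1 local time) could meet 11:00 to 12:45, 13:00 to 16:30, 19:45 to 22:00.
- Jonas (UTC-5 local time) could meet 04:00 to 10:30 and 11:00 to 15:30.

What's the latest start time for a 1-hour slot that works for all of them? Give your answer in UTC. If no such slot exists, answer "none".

19:30

Rosa in UTC: 10:00-14:00, 14:30-17:45, 18:45-21:00 (add 8h to convert from UTC-8).
Keanu in UTC: 10:00-11:45, 12:00-15:30, 18:45-21:00 (subtract 1h to convert from UTC+1).
Jonas in UTC: 09:00-15:30, 16:00-20:30 (add 5h to convert from UTC-5).
Rosa ∩ Keanu: 10:00-11:45, 12:00-14:00, 14:30-15:30, 18:45-21:00.
Rosa ∩ Keanu ∩ Jonas: 10:00-11:45, 12:00-14:00, 14:30-15:30, 18:45-20:30.
So the common availability across everyone is 10:00-11:45, 12:00-14:00, 14:30-15:30, 18:45-20:30.
The last common window of at least 60 minutes is 18:45-20:30; a 60-minute meeting can start as late as 19:30 and still end by 20:30.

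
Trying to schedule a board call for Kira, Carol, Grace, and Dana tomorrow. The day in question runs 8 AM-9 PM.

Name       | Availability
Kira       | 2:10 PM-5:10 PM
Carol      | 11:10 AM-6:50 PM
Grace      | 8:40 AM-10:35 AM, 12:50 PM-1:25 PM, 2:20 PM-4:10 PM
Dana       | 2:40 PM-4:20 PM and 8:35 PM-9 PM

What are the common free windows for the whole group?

Kira ∩ Carol: 14:10-17:10.
Kira ∩ Carol ∩ Grace: 14:20-16:10.
Kira ∩ Carol ∩ Grace ∩ Dana: 14:40-16:10.

14:40-16:10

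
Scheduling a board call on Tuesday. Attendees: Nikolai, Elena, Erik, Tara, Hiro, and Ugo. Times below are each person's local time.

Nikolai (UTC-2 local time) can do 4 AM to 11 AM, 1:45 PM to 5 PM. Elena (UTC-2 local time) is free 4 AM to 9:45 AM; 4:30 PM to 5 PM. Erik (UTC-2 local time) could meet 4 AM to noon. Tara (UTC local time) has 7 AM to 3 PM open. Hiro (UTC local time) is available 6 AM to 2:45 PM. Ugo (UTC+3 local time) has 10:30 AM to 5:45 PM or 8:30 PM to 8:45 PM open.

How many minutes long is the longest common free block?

255

Nikolai in UTC: 06:00-13:00, 15:45-19:00 (add 2h to convert from UTC-2).
Elena in UTC: 06:00-11:45, 18:30-19:00 (add 2h to convert from UTC-2).
Erik in UTC: 06:00-14:00 (add 2h to convert from UTC-2).
Tara in UTC: 07:00-15:00.
Hiro in UTC: 06:00-14:45.
Ugo in UTC: 07:30-14:45, 17:30-17:45 (subtract 3h to convert from UTC+3).
Nikolai ∩ Elena: 06:00-11:45, 18:30-19:00.
Nikolai ∩ Elena ∩ Erik: 06:00-11:45.
Nikolai ∩ Elena ∩ Erik ∩ Tara: 07:00-11:45.
Nikolai ∩ Elena ∩ Erik ∩ Tara ∩ Hiro: 07:00-11:45.
Nikolai ∩ Elena ∩ Erik ∩ Tara ∩ Hiro ∩ Ugo: 07:30-11:45.
So the common availability across everyone is 07:30-11:45.
The longest is 07:30-11:45 at 255 minutes.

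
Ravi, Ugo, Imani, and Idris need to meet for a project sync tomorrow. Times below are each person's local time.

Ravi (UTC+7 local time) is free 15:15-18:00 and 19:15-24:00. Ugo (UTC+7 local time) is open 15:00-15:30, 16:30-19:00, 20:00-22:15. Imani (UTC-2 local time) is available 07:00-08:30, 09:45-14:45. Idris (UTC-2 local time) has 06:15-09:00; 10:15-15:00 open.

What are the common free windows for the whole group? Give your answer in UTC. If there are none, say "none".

Ravi in UTC: 08:15-11:00, 12:15-17:00 (subtract 7h to convert from UTC+7).
Ugo in UTC: 08:00-08:30, 09:30-12:00, 13:00-15:15 (subtract 7h to convert from UTC+7).
Imani in UTC: 09:00-10:30, 11:45-16:45 (add 2h to convert from UTC-2).
Idris in UTC: 08:15-11:00, 12:15-17:00 (add 2h to convert from UTC-2).
Ravi ∩ Ugo: 08:15-08:30, 09:30-11:00, 13:00-15:15.
Ravi ∩ Ugo ∩ Imani: 09:30-10:30, 13:00-15:15.
Ravi ∩ Ugo ∩ Imani ∩ Idris: 09:30-10:30, 13:00-15:15.
Those are the intersection windows.

09:30-10:30, 13:00-15:15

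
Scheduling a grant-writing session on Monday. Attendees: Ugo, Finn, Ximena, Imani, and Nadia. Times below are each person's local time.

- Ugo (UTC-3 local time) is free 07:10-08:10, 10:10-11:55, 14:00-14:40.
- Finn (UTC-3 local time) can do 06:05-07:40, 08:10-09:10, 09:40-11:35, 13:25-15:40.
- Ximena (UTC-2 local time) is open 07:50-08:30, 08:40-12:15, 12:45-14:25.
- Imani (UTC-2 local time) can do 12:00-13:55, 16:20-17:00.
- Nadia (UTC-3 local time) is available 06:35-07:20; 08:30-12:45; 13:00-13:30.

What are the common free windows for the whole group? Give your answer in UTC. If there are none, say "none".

14:00-14:15

Ugo in UTC: 10:10-11:10, 13:10-14:55, 17:00-17:40 (add 3h to convert from UTC-3).
Finn in UTC: 09:05-10:40, 11:10-12:10, 12:40-14:35, 16:25-18:40 (add 3h to convert from UTC-3).
Ximena in UTC: 09:50-10:30, 10:40-14:15, 14:45-16:25 (add 2h to convert from UTC-2).
Imani in UTC: 14:00-15:55, 18:20-19:00 (add 2h to convert from UTC-2).
Nadia in UTC: 09:35-10:20, 11:30-15:45, 16:00-16:30 (add 3h to convert from UTC-3).
Ugo ∩ Finn: 10:10-10:40, 13:10-14:35, 17:00-17:40.
Ugo ∩ Finn ∩ Ximena: 10:10-10:30, 13:10-14:15.
Ugo ∩ Finn ∩ Ximena ∩ Imani: 14:00-14:15.
Ugo ∩ Finn ∩ Ximena ∩ Imani ∩ Nadia: 14:00-14:15.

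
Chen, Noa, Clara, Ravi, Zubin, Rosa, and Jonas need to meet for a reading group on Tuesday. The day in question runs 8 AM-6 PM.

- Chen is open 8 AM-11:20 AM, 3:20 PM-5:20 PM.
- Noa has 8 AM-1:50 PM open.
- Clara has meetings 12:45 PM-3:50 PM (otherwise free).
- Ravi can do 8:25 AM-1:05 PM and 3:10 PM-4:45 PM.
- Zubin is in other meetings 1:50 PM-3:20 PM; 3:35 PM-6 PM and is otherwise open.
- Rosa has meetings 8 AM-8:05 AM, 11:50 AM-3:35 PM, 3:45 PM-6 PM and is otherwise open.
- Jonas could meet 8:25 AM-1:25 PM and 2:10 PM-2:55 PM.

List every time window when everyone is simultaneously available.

Chen free: 08:00-11:20, 15:20-17:20.
Noa free: 08:00-13:50.
Clara free: 08:00-12:45, 15:50-18:00 (invert busy blocks within the working day).
Ravi free: 08:25-13:05, 15:10-16:45.
Zubin free: 08:00-13:50, 15:20-15:35 (invert busy blocks within the working day).
Rosa free: 08:05-11:50, 15:35-15:45 (invert busy blocks within the working day).
Jonas free: 08:25-13:25, 14:10-14:55.
Chen ∩ Noa: 08:00-11:20.
Chen ∩ Noa ∩ Clara: 08:00-11:20.
Chen ∩ Noa ∩ Clara ∩ Ravi: 08:25-11:20.
Chen ∩ Noa ∩ Clara ∩ Ravi ∩ Zubin: 08:25-11:20.
Chen ∩ Noa ∩ Clara ∩ Ravi ∩ Zubin ∩ Rosa: 08:25-11:20.
Chen ∩ Noa ∩ Clara ∩ Ravi ∩ Zubin ∩ Rosa ∩ Jonas: 08:25-11:20.

08:25-11:20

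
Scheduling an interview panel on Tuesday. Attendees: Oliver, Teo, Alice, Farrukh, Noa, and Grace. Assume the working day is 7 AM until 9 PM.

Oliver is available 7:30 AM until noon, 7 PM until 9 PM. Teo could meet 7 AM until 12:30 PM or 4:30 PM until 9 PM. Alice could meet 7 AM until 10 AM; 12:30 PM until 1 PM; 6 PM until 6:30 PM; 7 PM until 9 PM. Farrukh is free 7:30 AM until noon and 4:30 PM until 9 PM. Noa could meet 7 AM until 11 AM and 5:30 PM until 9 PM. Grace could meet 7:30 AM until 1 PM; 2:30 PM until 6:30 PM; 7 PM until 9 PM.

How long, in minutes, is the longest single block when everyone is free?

150

Oliver ∩ Teo: 07:30-12:00, 19:00-21:00.
Oliver ∩ Teo ∩ Alice: 07:30-10:00, 19:00-21:00.
Oliver ∩ Teo ∩ Alice ∩ Farrukh: 07:30-10:00, 19:00-21:00.
Oliver ∩ Teo ∩ Alice ∩ Farrukh ∩ Noa: 07:30-10:00, 19:00-21:00.
Oliver ∩ Teo ∩ Alice ∩ Farrukh ∩ Noa ∩ Grace: 07:30-10:00, 19:00-21:00.
Those are the intersection windows.
The longest is 07:30-10:00 at 150 minutes.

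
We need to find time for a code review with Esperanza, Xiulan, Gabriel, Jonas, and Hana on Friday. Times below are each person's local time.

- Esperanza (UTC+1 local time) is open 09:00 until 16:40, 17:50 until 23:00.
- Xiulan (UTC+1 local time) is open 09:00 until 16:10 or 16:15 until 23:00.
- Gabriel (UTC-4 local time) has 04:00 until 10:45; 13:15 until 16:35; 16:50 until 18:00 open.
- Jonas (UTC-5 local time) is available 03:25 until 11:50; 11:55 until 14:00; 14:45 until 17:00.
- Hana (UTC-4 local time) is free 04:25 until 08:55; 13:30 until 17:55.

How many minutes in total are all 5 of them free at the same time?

475

Esperanza in UTC: 08:00-15:40, 16:50-22:00 (subtract 1h to convert from UTC+1).
Xiulan in UTC: 08:00-15:10, 15:15-22:00 (subtract 1h to convert from UTC+1).
Gabriel in UTC: 08:00-14:45, 17:15-20:35, 20:50-22:00 (add 4h to convert from UTC-4).
Jonas in UTC: 08:25-16:50, 16:55-19:00, 19:45-22:00 (add 5h to convert from UTC-5).
Hana in UTC: 08:25-12:55, 17:30-21:55 (add 4h to convert from UTC-4).
Esperanza ∩ Xiulan: 08:00-15:10, 15:15-15:40, 16:50-22:00.
Esperanza ∩ Xiulan ∩ Gabriel: 08:00-14:45, 17:15-20:35, 20:50-22:00.
Esperanza ∩ Xiulan ∩ Gabriel ∩ Jonas: 08:25-14:45, 17:15-19:00, 19:45-20:35, 20:50-22:00.
Esperanza ∩ Xiulan ∩ Gabriel ∩ Jonas ∩ Hana: 08:25-12:55, 17:30-19:00, 19:45-20:35, 20:50-21:55.
Those are the intersection windows.
Summing the common windows: 270 + 90 + 50 + 65 = 475 minutes.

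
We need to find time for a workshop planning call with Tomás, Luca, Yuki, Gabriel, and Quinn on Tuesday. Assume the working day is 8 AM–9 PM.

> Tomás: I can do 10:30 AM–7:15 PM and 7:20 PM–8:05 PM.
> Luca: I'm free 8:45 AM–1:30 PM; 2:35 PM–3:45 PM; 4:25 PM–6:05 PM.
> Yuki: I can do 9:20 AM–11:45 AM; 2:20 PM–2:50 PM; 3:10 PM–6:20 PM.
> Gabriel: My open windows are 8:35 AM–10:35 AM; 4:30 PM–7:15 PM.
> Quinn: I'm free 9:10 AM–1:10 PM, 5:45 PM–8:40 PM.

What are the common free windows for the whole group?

Tomás ∩ Luca: 10:30-13:30, 14:35-15:45, 16:25-18:05.
Tomás ∩ Luca ∩ Yuki: 10:30-11:45, 14:35-14:50, 15:10-15:45, 16:25-18:05.
Tomás ∩ Luca ∩ Yuki ∩ Gabriel: 10:30-10:35, 16:30-18:05.
Tomás ∩ Luca ∩ Yuki ∩ Gabriel ∩ Quinn: 10:30-10:35, 17:45-18:05.
Those are the intersection windows.

10:30-10:35, 17:45-18:05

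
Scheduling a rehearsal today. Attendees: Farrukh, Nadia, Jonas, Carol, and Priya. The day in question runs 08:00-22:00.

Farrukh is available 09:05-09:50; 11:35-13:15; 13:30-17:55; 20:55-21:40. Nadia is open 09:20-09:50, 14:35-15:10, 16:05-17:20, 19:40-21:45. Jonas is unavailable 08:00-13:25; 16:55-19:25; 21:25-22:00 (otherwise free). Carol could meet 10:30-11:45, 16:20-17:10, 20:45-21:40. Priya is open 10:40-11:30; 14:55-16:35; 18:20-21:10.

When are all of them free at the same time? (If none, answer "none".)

Farrukh free: 09:05-09:50, 11:35-13:15, 13:30-17:55, 20:55-21:40.
Nadia free: 09:20-09:50, 14:35-15:10, 16:05-17:20, 19:40-21:45.
Jonas free: 13:25-16:55, 19:25-21:25 (invert busy blocks within the working day).
Carol free: 10:30-11:45, 16:20-17:10, 20:45-21:40.
Priya free: 10:40-11:30, 14:55-16:35, 18:20-21:10.
Farrukh ∩ Nadia: 09:20-09:50, 14:35-15:10, 16:05-17:20, 20:55-21:40.
Farrukh ∩ Nadia ∩ Jonas: 14:35-15:10, 16:05-16:55, 20:55-21:25.
Farrukh ∩ Nadia ∩ Jonas ∩ Carol: 16:20-16:55, 20:55-21:25.
Farrukh ∩ Nadia ∩ Jonas ∩ Carol ∩ Priya: 16:20-16:35, 20:55-21:10.

16:20-16:35, 20:55-21:10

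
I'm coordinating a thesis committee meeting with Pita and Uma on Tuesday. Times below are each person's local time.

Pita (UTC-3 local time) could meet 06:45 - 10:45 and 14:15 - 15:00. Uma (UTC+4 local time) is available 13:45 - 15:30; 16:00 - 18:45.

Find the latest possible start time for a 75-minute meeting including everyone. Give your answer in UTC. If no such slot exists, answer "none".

Pita in UTC: 09:45-13:45, 17:15-18:00 (add 3h to convert from UTC-3).
Uma in UTC: 09:45-11:30, 12:00-14:45 (subtract 4h to convert from UTC+4).
Pita ∩ Uma: 09:45-11:30, 12:00-13:45.
The last common window of at least 75 minutes is 12:00-13:45; a 75-minute meeting can start as late as 12:30 and still end by 13:45.

12:30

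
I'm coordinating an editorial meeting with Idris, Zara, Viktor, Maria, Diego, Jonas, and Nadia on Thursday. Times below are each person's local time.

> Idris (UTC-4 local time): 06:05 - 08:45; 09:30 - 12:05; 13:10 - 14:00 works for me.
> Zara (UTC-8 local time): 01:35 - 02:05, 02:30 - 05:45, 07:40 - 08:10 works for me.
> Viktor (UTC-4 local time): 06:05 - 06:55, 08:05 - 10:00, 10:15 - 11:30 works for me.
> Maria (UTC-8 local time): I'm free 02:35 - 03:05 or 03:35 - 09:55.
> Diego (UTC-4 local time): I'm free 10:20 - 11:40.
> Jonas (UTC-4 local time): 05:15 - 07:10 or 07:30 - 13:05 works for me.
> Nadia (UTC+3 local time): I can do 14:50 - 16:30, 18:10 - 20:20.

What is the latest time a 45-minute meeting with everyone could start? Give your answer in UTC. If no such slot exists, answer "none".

none

Idris in UTC: 10:05-12:45, 13:30-16:05, 17:10-18:00 (add 4h to convert from UTC-4).
Zara in UTC: 09:35-10:05, 10:30-13:45, 15:40-16:10 (add 8h to convert from UTC-8).
Viktor in UTC: 10:05-10:55, 12:05-14:00, 14:15-15:30 (add 4h to convert from UTC-4).
Maria in UTC: 10:35-11:05, 11:35-17:55 (add 8h to convert from UTC-8).
Diego in UTC: 14:20-15:40 (add 4h to convert from UTC-4).
Jonas in UTC: 09:15-11:10, 11:30-17:05 (add 4h to convert from UTC-4).
Nadia in UTC: 11:50-13:30, 15:10-17:20 (subtract 3h to convert from UTC+3).
Idris ∩ Zara: 10:30-12:45, 13:30-13:45, 15:40-16:05.
Idris ∩ Zara ∩ Viktor: 10:30-10:55, 12:05-12:45, 13:30-13:45.
Idris ∩ Zara ∩ Viktor ∩ Maria: 10:35-10:55, 12:05-12:45, 13:30-13:45.
Idris ∩ Zara ∩ Viktor ∩ Maria ∩ Diego: ∅.
Idris ∩ Zara ∩ Viktor ∩ Maria ∩ Diego ∩ Jonas: ∅.
Idris ∩ Zara ∩ Viktor ∩ Maria ∩ Diego ∩ Jonas ∩ Nadia: ∅.
There is no time when everyone is free.
No common window is at least 45 minutes long.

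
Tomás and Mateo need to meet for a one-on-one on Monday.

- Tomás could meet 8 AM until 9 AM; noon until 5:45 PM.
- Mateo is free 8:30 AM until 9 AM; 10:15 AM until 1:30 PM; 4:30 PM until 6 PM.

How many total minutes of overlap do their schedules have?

195

Tomás ∩ Mateo: 08:30-09:00, 12:00-13:30, 16:30-17:45.
Summing the common windows: 30 + 90 + 75 = 195 minutes.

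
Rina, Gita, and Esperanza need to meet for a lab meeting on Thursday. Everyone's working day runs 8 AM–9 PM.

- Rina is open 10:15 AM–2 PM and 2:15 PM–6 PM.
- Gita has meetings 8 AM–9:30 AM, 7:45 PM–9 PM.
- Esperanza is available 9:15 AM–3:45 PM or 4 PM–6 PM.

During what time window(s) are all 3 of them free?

Rina free: 10:15-14:00, 14:15-18:00.
Gita free: 09:30-19:45 (invert busy blocks within the working day).
Esperanza free: 09:15-15:45, 16:00-18:00.
Rina ∩ Gita: 10:15-14:00, 14:15-18:00.
Rina ∩ Gita ∩ Esperanza: 10:15-14:00, 14:15-15:45, 16:00-18:00.
So the common availability across everyone is 10:15-14:00, 14:15-15:45, 16:00-18:00.

10:15-14:00, 14:15-15:45, 16:00-18:00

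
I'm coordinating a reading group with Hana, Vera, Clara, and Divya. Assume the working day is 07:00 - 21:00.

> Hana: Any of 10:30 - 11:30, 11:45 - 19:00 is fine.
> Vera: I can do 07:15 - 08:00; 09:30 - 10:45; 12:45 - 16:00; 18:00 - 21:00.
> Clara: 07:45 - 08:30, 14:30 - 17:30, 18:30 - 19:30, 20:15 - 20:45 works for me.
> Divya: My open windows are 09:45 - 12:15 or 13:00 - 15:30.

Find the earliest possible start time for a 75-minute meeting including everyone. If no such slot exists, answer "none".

none

Hana ∩ Vera: 10:30-10:45, 12:45-16:00, 18:00-19:00.
Hana ∩ Vera ∩ Clara: 14:30-16:00, 18:30-19:00.
Hana ∩ Vera ∩ Clara ∩ Divya: 14:30-15:30.
No common window is at least 75 minutes long.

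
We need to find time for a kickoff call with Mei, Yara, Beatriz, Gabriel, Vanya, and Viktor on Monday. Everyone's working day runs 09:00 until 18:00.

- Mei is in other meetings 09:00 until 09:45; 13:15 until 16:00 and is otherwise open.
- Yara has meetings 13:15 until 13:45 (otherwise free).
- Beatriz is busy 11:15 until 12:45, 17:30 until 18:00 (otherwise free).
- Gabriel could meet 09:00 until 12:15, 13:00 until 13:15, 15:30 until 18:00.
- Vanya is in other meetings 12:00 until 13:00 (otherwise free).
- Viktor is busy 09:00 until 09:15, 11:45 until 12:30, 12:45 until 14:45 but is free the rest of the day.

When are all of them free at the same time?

Mei free: 09:45-13:15, 16:00-18:00 (invert busy blocks within the working day).
Yara free: 09:00-13:15, 13:45-18:00 (invert busy blocks within the working day).
Beatriz free: 09:00-11:15, 12:45-17:30 (invert busy blocks within the working day).
Gabriel free: 09:00-12:15, 13:00-13:15, 15:30-18:00.
Vanya free: 09:00-12:00, 13:00-18:00 (invert busy blocks within the working day).
Viktor free: 09:15-11:45, 12:30-12:45, 14:45-18:00 (invert busy blocks within the working day).
Mei ∩ Yara: 09:45-13:15, 16:00-18:00.
Mei ∩ Yara ∩ Beatriz: 09:45-11:15, 12:45-13:15, 16:00-17:30.
Mei ∩ Yara ∩ Beatriz ∩ Gabriel: 09:45-11:15, 13:00-13:15, 16:00-17:30.
Mei ∩ Yara ∩ Beatriz ∩ Gabriel ∩ Vanya: 09:45-11:15, 13:00-13:15, 16:00-17:30.
Mei ∩ Yara ∩ Beatriz ∩ Gabriel ∩ Vanya ∩ Viktor: 09:45-11:15, 16:00-17:30.

09:45-11:15, 16:00-17:30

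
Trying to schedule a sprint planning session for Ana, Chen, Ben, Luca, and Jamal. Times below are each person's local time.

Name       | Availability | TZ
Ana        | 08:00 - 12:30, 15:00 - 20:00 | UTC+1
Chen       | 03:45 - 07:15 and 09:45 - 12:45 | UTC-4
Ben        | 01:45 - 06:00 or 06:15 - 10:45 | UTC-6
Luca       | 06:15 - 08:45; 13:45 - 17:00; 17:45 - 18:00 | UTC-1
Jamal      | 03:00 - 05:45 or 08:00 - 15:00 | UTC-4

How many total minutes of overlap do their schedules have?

Ana in UTC: 07:00-11:30, 14:00-19:00 (subtract 1h to convert from UTC+1).
Chen in UTC: 07:45-11:15, 13:45-16:45 (add 4h to convert from UTC-4).
Ben in UTC: 07:45-12:00, 12:15-16:45 (add 6h to convert from UTC-6).
Luca in UTC: 07:15-09:45, 14:45-18:00, 18:45-19:00 (add 1h to convert from UTC-1).
Jamal in UTC: 07:00-09:45, 12:00-19:00 (add 4h to convert from UTC-4).
Ana ∩ Chen: 07:45-11:15, 14:00-16:45.
Ana ∩ Chen ∩ Ben: 07:45-11:15, 14:00-16:45.
Ana ∩ Chen ∩ Ben ∩ Luca: 07:45-09:45, 14:45-16:45.
Ana ∩ Chen ∩ Ben ∩ Luca ∩ Jamal: 07:45-09:45, 14:45-16:45.
Summing the common windows: 120 + 120 = 240 minutes.

240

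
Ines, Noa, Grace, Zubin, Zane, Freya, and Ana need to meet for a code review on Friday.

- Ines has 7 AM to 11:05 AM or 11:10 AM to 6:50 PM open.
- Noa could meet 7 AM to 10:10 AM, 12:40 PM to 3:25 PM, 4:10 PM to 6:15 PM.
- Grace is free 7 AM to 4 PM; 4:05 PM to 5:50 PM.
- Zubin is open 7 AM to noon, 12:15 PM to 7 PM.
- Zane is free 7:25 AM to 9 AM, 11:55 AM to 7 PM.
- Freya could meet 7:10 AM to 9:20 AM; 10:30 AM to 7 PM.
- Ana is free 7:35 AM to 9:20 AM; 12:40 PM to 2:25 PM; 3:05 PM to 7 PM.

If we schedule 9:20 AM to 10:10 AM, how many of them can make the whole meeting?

4

Ines, Noa, Grace, and Zubin can make the full 09:20-10:10 slot — that's 4.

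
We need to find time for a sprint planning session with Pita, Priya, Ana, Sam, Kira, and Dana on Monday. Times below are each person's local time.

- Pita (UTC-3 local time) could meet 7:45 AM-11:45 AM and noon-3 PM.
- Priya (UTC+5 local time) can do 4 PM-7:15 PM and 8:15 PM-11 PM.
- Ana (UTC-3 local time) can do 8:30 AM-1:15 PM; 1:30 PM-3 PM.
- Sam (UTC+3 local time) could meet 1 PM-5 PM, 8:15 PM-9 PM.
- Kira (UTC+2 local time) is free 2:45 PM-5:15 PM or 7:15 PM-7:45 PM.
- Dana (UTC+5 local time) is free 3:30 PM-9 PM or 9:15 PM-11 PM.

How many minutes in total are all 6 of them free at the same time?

Pita in UTC: 10:45-14:45, 15:00-18:00 (add 3h to convert from UTC-3).
Priya in UTC: 11:00-14:15, 15:15-18:00 (subtract 5h to convert from UTC+5).
Ana in UTC: 11:30-16:15, 16:30-18:00 (add 3h to convert from UTC-3).
Sam in UTC: 10:00-14:00, 17:15-18:00 (subtract 3h to convert from UTC+3).
Kira in UTC: 12:45-15:15, 17:15-17:45 (subtract 2h to convert from UTC+2).
Dana in UTC: 10:30-16:00, 16:15-18:00 (subtract 5h to convert from UTC+5).
Pita ∩ Priya: 11:00-14:15, 15:15-18:00.
Pita ∩ Priya ∩ Ana: 11:30-14:15, 15:15-16:15, 16:30-18:00.
Pita ∩ Priya ∩ Ana ∩ Sam: 11:30-14:00, 17:15-18:00.
Pita ∩ Priya ∩ Ana ∩ Sam ∩ Kira: 12:45-14:00, 17:15-17:45.
Pita ∩ Priya ∩ Ana ∩ Sam ∩ Kira ∩ Dana: 12:45-14:00, 17:15-17:45.
Summing the common windows: 75 + 30 = 105 minutes.

105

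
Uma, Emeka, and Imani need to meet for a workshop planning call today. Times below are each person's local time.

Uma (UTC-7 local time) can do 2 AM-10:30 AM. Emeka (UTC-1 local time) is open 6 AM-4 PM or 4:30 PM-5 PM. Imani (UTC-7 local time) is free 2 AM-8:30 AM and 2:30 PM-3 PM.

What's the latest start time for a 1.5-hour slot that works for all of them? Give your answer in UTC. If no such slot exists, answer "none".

14:00

Uma in UTC: 09:00-17:30 (add 7h to convert from UTC-7).
Emeka in UTC: 07:00-17:00, 17:30-18:00 (add 1h to convert from UTC-1).
Imani in UTC: 09:00-15:30, 21:30-22:00 (add 7h to convert from UTC-7).
Uma ∩ Emeka: 09:00-17:00.
Uma ∩ Emeka ∩ Imani: 09:00-15:30.
The last common window of at least 90 minutes is 09:00-15:30; a 90-minute meeting can start as late as 14:00 and still end by 15:30.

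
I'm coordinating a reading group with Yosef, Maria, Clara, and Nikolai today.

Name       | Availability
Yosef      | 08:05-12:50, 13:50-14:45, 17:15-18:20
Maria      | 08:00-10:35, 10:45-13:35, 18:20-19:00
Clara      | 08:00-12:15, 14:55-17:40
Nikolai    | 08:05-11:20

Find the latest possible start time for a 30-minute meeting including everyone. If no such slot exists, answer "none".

Yosef ∩ Maria: 08:05-10:35, 10:45-12:50.
Yosef ∩ Maria ∩ Clara: 08:05-10:35, 10:45-12:15.
Yosef ∩ Maria ∩ Clara ∩ Nikolai: 08:05-10:35, 10:45-11:20.
The last common window of at least 30 minutes is 10:45-11:20; a 30-minute meeting can start as late as 10:50 and still end by 11:20.

10:50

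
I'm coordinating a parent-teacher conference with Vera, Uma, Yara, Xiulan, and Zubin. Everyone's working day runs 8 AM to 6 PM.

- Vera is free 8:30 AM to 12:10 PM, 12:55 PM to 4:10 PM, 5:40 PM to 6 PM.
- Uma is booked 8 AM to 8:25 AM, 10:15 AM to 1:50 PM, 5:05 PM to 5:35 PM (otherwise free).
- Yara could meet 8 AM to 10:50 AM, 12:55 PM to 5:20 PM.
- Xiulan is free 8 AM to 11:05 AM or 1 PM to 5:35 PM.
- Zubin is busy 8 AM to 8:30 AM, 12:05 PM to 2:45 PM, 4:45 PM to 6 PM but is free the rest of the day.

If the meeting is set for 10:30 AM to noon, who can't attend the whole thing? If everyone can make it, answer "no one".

Vera free: 08:30-12:10, 12:55-16:10, 17:40-18:00.
Uma free: 08:25-10:15, 13:50-17:05, 17:35-18:00 (invert busy blocks within the working day).
Yara free: 08:00-10:50, 12:55-17:20.
Xiulan free: 08:00-11:05, 13:00-17:35.
Zubin free: 08:30-12:05, 14:45-16:45 (invert busy blocks within the working day).
Vera: free for 10:30-12:00. Uma: not fully free for 10:30-12:00. Yara: not fully free for 10:30-12:00. Xiulan: not fully free for 10:30-12:00. Zubin: free for 10:30-12:00.

Uma, Xiulan, Yara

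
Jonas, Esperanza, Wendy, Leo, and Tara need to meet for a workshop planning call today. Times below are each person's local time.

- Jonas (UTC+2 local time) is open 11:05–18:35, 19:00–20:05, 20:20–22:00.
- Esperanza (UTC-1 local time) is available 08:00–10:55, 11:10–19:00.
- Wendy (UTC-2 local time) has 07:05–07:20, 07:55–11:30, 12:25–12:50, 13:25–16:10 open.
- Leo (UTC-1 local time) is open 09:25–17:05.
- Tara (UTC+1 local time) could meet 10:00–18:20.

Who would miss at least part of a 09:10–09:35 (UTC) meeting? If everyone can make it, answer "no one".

Leo, Wendy

Jonas in UTC: 09:05-16:35, 17:00-18:05, 18:20-20:00 (subtract 2h to convert from UTC+2).
Esperanza in UTC: 09:00-11:55, 12:10-20:00 (add 1h to convert from UTC-1).
Wendy in UTC: 09:05-09:20, 09:55-13:30, 14:25-14:50, 15:25-18:10 (add 2h to convert from UTC-2).
Leo in UTC: 10:25-18:05 (add 1h to convert from UTC-1).
Tara in UTC: 09:00-17:20 (subtract 1h to convert from UTC+1).
Jonas: free for 09:10-09:35. Esperanza: free for 09:10-09:35. Wendy: not fully free for 09:10-09:35. Leo: not fully free for 09:10-09:35. Tara: free for 09:10-09:35.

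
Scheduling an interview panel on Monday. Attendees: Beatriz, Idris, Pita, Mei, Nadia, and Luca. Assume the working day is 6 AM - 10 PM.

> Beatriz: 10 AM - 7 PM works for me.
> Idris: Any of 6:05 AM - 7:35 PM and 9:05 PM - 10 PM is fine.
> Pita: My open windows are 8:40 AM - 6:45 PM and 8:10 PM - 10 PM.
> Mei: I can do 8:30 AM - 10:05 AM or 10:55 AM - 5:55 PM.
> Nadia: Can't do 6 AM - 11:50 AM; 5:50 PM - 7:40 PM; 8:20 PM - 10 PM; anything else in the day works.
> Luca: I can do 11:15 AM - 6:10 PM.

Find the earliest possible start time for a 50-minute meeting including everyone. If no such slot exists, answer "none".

Beatriz free: 10:00-19:00.
Idris free: 06:05-19:35, 21:05-22:00.
Pita free: 08:40-18:45, 20:10-22:00.
Mei free: 08:30-10:05, 10:55-17:55.
Nadia free: 11:50-17:50, 19:40-20:20 (invert busy blocks within the working day).
Luca free: 11:15-18:10.
Beatriz ∩ Idris: 10:00-19:00.
Beatriz ∩ Idris ∩ Pita: 10:00-18:45.
Beatriz ∩ Idris ∩ Pita ∩ Mei: 10:00-10:05, 10:55-17:55.
Beatriz ∩ Idris ∩ Pita ∩ Mei ∩ Nadia: 11:50-17:50.
Beatriz ∩ Idris ∩ Pita ∩ Mei ∩ Nadia ∩ Luca: 11:50-17:50.
The first common window of at least 50 minutes is 11:50-17:50, so the earliest start is 11:50.

11:50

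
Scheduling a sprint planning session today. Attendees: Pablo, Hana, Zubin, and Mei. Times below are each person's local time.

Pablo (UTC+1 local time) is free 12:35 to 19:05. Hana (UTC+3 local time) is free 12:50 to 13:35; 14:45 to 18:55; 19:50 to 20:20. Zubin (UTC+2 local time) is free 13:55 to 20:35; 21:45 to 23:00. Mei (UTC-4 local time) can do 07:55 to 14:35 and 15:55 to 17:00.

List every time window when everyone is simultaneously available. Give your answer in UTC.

11:55-15:55, 16:50-17:20

Pablo in UTC: 11:35-18:05 (subtract 1h to convert from UTC+1).
Hana in UTC: 09:50-10:35, 11:45-15:55, 16:50-17:20 (subtract 3h to convert from UTC+3).
Zubin in UTC: 11:55-18:35, 19:45-21:00 (subtract 2h to convert from UTC+2).
Mei in UTC: 11:55-18:35, 19:55-21:00 (add 4h to convert from UTC-4).
Pablo ∩ Hana: 11:45-15:55, 16:50-17:20.
Pablo ∩ Hana ∩ Zubin: 11:55-15:55, 16:50-17:20.
Pablo ∩ Hana ∩ Zubin ∩ Mei: 11:55-15:55, 16:50-17:20.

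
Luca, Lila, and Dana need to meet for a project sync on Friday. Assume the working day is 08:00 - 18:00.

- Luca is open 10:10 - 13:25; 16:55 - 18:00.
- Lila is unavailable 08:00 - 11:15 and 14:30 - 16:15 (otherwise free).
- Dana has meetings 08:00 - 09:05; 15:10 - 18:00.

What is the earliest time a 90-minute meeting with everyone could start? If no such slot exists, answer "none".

11:15

Luca free: 10:10-13:25, 16:55-18:00.
Lila free: 11:15-14:30, 16:15-18:00 (invert busy blocks within the working day).
Dana free: 09:05-15:10 (invert busy blocks within the working day).
Luca ∩ Lila: 11:15-13:25, 16:55-18:00.
Luca ∩ Lila ∩ Dana: 11:15-13:25.
The first common window of at least 90 minutes is 11:15-13:25, so the earliest start is 11:15.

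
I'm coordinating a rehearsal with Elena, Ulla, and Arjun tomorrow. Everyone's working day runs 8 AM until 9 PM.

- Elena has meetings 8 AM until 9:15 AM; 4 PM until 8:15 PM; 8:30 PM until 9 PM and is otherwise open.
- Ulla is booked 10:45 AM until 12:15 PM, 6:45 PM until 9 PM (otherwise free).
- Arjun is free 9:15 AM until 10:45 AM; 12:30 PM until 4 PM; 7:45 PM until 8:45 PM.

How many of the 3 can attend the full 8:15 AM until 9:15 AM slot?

1

Elena free: 09:15-16:00, 20:15-20:30 (invert busy blocks within the working day).
Ulla free: 08:00-10:45, 12:15-18:45 (invert busy blocks within the working day).
Arjun free: 09:15-10:45, 12:30-16:00, 19:45-20:45.
Ulla can make the full 08:15-09:15 slot — that's 1.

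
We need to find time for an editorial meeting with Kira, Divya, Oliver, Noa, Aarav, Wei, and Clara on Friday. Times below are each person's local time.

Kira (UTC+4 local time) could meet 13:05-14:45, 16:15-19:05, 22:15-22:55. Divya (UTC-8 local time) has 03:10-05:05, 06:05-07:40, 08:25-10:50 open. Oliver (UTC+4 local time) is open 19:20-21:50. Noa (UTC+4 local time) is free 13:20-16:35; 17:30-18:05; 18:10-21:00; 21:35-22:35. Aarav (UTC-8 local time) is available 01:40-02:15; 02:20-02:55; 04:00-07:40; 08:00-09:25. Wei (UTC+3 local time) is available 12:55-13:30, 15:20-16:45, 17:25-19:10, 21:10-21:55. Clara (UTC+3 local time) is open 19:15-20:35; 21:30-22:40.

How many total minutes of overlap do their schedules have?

Kira in UTC: 09:05-10:45, 12:15-15:05, 18:15-18:55 (subtract 4h to convert from UTC+4).
Divya in UTC: 11:10-13:05, 14:05-15:40, 16:25-18:50 (add 8h to convert from UTC-8).
Oliver in UTC: 15:20-17:50 (subtract 4h to convert from UTC+4).
Noa in UTC: 09:20-12:35, 13:30-14:05, 14:10-17:00, 17:35-18:35 (subtract 4h to convert from UTC+4).
Aarav in UTC: 09:40-10:15, 10:20-10:55, 12:00-15:40, 16:00-17:25 (add 8h to convert from UTC-8).
Wei in UTC: 09:55-10:30, 12:20-13:45, 14:25-16:10, 18:10-18:55 (subtract 3h to convert from UTC+3).
Clara in UTC: 16:15-17:35, 18:30-19:40 (subtract 3h to convert from UTC+3).
Kira ∩ Divya: 12:15-13:05, 14:05-15:05, 18:15-18:50.
Kira ∩ Divya ∩ Oliver: ∅.
Kira ∩ Divya ∩ Oliver ∩ Noa: ∅.
Kira ∩ Divya ∩ Oliver ∩ Noa ∩ Aarav: ∅.
Kira ∩ Divya ∩ Oliver ∩ Noa ∩ Aarav ∩ Wei: ∅.
Kira ∩ Divya ∩ Oliver ∩ Noa ∩ Aarav ∩ Wei ∩ Clara: ∅.
There is no time when everyone is free.
There is no common window, so the total is 0 minutes.

0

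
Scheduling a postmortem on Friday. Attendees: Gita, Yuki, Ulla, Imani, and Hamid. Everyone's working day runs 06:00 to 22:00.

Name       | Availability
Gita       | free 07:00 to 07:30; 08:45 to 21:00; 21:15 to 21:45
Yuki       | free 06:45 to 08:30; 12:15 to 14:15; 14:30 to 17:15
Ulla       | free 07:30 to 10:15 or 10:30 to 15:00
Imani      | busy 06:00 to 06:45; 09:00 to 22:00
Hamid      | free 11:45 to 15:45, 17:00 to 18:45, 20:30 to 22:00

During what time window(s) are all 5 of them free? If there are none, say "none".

Gita free: 07:00-07:30, 08:45-21:00, 21:15-21:45.
Yuki free: 06:45-08:30, 12:15-14:15, 14:30-17:15.
Ulla free: 07:30-10:15, 10:30-15:00.
Imani free: 06:45-09:00 (invert busy blocks within the working day).
Hamid free: 11:45-15:45, 17:00-18:45, 20:30-22:00.
Gita ∩ Yuki: 07:00-07:30, 12:15-14:15, 14:30-17:15.
Gita ∩ Yuki ∩ Ulla: 12:15-14:15, 14:30-15:00.
Gita ∩ Yuki ∩ Ulla ∩ Imani: ∅.
Gita ∩ Yuki ∩ Ulla ∩ Imani ∩ Hamid: ∅.
There is no time when everyone is free.

none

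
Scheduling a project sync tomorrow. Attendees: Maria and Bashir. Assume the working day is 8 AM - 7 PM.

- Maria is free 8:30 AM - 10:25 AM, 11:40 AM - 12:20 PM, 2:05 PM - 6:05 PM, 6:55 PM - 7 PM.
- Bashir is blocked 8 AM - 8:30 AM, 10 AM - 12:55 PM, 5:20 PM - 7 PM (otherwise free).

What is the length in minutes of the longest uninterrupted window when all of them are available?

Maria free: 08:30-10:25, 11:40-12:20, 14:05-18:05, 18:55-19:00.
Bashir free: 08:30-10:00, 12:55-17:20 (invert busy blocks within the working day).
Maria ∩ Bashir: 08:30-10:00, 14:05-17:20.
The longest is 14:05-17:20 at 195 minutes.

195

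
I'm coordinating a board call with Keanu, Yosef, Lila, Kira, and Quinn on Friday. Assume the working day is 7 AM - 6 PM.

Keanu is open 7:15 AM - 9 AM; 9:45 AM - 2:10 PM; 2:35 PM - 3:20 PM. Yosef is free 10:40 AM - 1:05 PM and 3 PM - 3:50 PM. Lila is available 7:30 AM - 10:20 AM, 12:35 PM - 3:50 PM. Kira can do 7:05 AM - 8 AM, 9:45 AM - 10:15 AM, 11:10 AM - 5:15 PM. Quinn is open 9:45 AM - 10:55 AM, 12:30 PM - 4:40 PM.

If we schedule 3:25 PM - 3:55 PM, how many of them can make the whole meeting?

Kira and Quinn can make the full 15:25-15:55 slot — that's 2.

2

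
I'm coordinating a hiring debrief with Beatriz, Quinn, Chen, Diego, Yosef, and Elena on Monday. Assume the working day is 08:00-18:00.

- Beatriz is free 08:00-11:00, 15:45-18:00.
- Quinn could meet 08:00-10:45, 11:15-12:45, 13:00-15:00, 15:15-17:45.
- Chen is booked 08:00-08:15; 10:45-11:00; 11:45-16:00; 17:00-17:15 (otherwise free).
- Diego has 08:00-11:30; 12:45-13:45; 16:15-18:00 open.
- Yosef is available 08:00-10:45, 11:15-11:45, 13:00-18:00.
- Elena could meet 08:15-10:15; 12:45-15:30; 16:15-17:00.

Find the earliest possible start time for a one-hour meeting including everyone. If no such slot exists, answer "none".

08:15

Beatriz free: 08:00-11:00, 15:45-18:00.
Quinn free: 08:00-10:45, 11:15-12:45, 13:00-15:00, 15:15-17:45.
Chen free: 08:15-10:45, 11:00-11:45, 16:00-17:00, 17:15-18:00 (invert busy blocks within the working day).
Diego free: 08:00-11:30, 12:45-13:45, 16:15-18:00.
Yosef free: 08:00-10:45, 11:15-11:45, 13:00-18:00.
Elena free: 08:15-10:15, 12:45-15:30, 16:15-17:00.
Beatriz ∩ Quinn: 08:00-10:45, 15:45-17:45.
Beatriz ∩ Quinn ∩ Chen: 08:15-10:45, 16:00-17:00, 17:15-17:45.
Beatriz ∩ Quinn ∩ Chen ∩ Diego: 08:15-10:45, 16:15-17:00, 17:15-17:45.
Beatriz ∩ Quinn ∩ Chen ∩ Diego ∩ Yosef: 08:15-10:45, 16:15-17:00, 17:15-17:45.
Beatriz ∩ Quinn ∩ Chen ∩ Diego ∩ Yosef ∩ Elena: 08:15-10:15, 16:15-17:00.
The first common window of at least 60 minutes is 08:15-10:15, so the earliest start is 08:15.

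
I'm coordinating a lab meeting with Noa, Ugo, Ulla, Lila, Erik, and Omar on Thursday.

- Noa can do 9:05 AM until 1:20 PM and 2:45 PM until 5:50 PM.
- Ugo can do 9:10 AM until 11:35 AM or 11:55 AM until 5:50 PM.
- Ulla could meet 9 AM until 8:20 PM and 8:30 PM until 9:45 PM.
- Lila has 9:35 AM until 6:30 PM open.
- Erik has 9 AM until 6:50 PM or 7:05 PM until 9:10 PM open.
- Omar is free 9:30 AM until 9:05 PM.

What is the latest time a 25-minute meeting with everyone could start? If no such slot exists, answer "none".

Noa ∩ Ugo: 09:10-11:35, 11:55-13:20, 14:45-17:50.
Noa ∩ Ugo ∩ Ulla: 09:10-11:35, 11:55-13:20, 14:45-17:50.
Noa ∩ Ugo ∩ Ulla ∩ Lila: 09:35-11:35, 11:55-13:20, 14:45-17:50.
Noa ∩ Ugo ∩ Ulla ∩ Lila ∩ Erik: 09:35-11:35, 11:55-13:20, 14:45-17:50.
Noa ∩ Ugo ∩ Ulla ∩ Lila ∩ Erik ∩ Omar: 09:35-11:35, 11:55-13:20, 14:45-17:50.
The last common window of at least 25 minutes is 14:45-17:50; a 25-minute meeting can start as late as 17:25 and still end by 17:50.

17:25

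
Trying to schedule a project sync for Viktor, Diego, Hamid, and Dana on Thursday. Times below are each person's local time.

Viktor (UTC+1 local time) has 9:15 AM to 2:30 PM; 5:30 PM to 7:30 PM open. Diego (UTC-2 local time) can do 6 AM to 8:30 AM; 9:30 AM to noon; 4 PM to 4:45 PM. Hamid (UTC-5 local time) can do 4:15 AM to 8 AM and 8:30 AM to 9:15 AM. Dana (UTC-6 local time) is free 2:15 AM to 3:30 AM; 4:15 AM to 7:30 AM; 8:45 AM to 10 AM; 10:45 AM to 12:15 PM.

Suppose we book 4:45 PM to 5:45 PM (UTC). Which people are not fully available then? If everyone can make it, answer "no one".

Diego, Hamid

Viktor in UTC: 08:15-13:30, 16:30-18:30 (subtract 1h to convert from UTC+1).
Diego in UTC: 08:00-10:30, 11:30-14:00, 18:00-18:45 (add 2h to convert from UTC-2).
Hamid in UTC: 09:15-13:00, 13:30-14:15 (add 5h to convert from UTC-5).
Dana in UTC: 08:15-09:30, 10:15-13:30, 14:45-16:00, 16:45-18:15 (add 6h to convert from UTC-6).
Viktor: free for 16:45-17:45. Diego: not fully free for 16:45-17:45. Hamid: not fully free for 16:45-17:45. Dana: free for 16:45-17:45.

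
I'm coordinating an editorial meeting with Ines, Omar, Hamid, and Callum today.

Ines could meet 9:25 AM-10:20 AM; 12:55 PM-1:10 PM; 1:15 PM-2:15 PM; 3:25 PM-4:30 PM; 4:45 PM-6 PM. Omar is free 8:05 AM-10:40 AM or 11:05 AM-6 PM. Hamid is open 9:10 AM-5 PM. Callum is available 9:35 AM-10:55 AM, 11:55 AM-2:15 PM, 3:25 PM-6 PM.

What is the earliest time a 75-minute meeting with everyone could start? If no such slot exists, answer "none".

none

Ines ∩ Omar: 09:25-10:20, 12:55-13:10, 13:15-14:15, 15:25-16:30, 16:45-18:00.
Ines ∩ Omar ∩ Hamid: 09:25-10:20, 12:55-13:10, 13:15-14:15, 15:25-16:30, 16:45-17:00.
Ines ∩ Omar ∩ Hamid ∩ Callum: 09:35-10:20, 12:55-13:10, 13:15-14:15, 15:25-16:30, 16:45-17:00.
No common window is at least 75 minutes long.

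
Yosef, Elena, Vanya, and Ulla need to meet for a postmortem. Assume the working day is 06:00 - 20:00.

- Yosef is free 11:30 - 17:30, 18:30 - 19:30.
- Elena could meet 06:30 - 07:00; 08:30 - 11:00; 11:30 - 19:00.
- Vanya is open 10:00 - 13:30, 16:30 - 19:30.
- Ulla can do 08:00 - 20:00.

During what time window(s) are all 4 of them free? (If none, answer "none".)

Yosef ∩ Elena: 11:30-17:30, 18:30-19:00.
Yosef ∩ Elena ∩ Vanya: 11:30-13:30, 16:30-17:30, 18:30-19:00.
Yosef ∩ Elena ∩ Vanya ∩ Ulla: 11:30-13:30, 16:30-17:30, 18:30-19:00.

11:30-13:30, 16:30-17:30, 18:30-19:00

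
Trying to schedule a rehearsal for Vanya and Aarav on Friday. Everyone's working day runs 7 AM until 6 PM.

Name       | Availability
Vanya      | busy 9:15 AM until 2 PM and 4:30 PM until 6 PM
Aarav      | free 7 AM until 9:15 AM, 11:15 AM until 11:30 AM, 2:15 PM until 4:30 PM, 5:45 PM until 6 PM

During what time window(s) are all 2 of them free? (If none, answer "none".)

07:00-09:15, 14:15-16:30

Vanya free: 07:00-09:15, 14:00-16:30 (invert busy blocks within the working day).
Aarav free: 07:00-09:15, 11:15-11:30, 14:15-16:30, 17:45-18:00.
Vanya ∩ Aarav: 07:00-09:15, 14:15-16:30.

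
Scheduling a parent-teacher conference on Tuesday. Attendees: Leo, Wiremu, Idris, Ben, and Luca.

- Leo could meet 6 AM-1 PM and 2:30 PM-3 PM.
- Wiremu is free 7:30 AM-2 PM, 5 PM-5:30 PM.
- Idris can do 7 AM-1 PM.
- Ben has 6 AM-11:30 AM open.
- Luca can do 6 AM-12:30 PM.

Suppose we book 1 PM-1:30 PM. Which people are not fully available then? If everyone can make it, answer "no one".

Ben, Idris, Leo, Luca

Leo: not fully free for 13:00-13:30. Wiremu: free for 13:00-13:30. Idris: not fully free for 13:00-13:30. Ben: not fully free for 13:00-13:30. Luca: not fully free for 13:00-13:30.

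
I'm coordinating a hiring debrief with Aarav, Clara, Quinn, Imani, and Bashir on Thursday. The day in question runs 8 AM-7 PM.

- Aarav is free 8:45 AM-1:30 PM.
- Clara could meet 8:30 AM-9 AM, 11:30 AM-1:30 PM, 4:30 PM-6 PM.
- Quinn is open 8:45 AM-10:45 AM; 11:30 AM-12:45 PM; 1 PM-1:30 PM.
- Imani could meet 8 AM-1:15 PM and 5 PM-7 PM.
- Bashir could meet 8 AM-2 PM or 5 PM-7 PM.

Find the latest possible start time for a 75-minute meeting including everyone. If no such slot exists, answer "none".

Aarav ∩ Clara: 08:45-09:00, 11:30-13:30.
Aarav ∩ Clara ∩ Quinn: 08:45-09:00, 11:30-12:45, 13:00-13:30.
Aarav ∩ Clara ∩ Quinn ∩ Imani: 08:45-09:00, 11:30-12:45, 13:00-13:15.
Aarav ∩ Clara ∩ Quinn ∩ Imani ∩ Bashir: 08:45-09:00, 11:30-12:45, 13:00-13:15.
Those are the intersection windows.
The last common window of at least 75 minutes is 11:30-12:45; a 75-minute meeting can start as late as 11:30 and still end by 12:45.

11:30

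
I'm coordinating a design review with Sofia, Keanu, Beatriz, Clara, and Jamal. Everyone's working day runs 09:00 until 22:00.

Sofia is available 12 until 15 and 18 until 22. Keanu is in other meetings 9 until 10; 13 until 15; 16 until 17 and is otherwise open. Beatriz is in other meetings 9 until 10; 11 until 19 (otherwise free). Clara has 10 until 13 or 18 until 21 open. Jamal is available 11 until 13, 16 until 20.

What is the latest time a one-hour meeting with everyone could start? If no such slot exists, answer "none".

19:00

Sofia free: 12:00-15:00, 18:00-22:00.
Keanu free: 10:00-13:00, 15:00-16:00, 17:00-22:00 (invert busy blocks within the working day).
Beatriz free: 10:00-11:00, 19:00-22:00 (invert busy blocks within the working day).
Clara free: 10:00-13:00, 18:00-21:00.
Jamal free: 11:00-13:00, 16:00-20:00.
Sofia ∩ Keanu: 12:00-13:00, 18:00-22:00.
Sofia ∩ Keanu ∩ Beatriz: 19:00-22:00.
Sofia ∩ Keanu ∩ Beatriz ∩ Clara: 19:00-21:00.
Sofia ∩ Keanu ∩ Beatriz ∩ Clara ∩ Jamal: 19:00-20:00.
The last common window of at least 60 minutes is 19:00-20:00; a 60-minute meeting can start as late as 19:00 and still end by 20:00.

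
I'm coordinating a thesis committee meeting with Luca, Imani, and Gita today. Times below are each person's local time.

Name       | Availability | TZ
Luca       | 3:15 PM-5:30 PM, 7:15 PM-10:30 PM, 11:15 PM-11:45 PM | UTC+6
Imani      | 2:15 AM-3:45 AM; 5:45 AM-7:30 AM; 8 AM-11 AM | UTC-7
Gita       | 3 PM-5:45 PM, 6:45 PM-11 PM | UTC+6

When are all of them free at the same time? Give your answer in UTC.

09:15-10:45, 13:15-14:30, 15:00-16:30

Luca in UTC: 09:15-11:30, 13:15-16:30, 17:15-17:45 (subtract 6h to convert from UTC+6).
Imani in UTC: 09:15-10:45, 12:45-14:30, 15:00-18:00 (add 7h to convert from UTC-7).
Gita in UTC: 09:00-11:45, 12:45-17:00 (subtract 6h to convert from UTC+6).
Luca ∩ Imani: 09:15-10:45, 13:15-14:30, 15:00-16:30, 17:15-17:45.
Luca ∩ Imani ∩ Gita: 09:15-10:45, 13:15-14:30, 15:00-16:30.
So the common availability across everyone is 09:15-10:45, 13:15-14:30, 15:00-16:30.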